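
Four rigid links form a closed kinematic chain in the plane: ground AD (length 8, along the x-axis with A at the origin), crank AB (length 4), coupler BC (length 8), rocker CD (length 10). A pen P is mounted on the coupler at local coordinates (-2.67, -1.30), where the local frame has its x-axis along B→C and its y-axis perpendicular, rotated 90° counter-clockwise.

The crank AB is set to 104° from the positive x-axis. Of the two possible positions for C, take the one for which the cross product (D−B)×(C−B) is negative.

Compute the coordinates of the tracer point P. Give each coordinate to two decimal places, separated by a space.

A=(0,0), D=(8.00,0)
B = A + 4.00·(cos104°, sin104°) = (-0.9677, 3.8812)
|BD| = 9.7715
circle(B,8.00) ∩ circle(D,10.00): a=3.0437, h=7.3984
  candidates: C₊=(4.7642,9.4620) cross=72.294; C₋=(-1.1130,-4.1175) cross=-72.294
  mode - wants cross < 0 → take C=(-1.1130,-4.1175) (cross=-72.294)
ex = (C−B)/|BC| = (-0.0182,-0.9998); ey = (0.9998,-0.0182)
P = B + -2.67·ex + -1.30·ey = (-2.2190,6.5744)

-2.22 6.57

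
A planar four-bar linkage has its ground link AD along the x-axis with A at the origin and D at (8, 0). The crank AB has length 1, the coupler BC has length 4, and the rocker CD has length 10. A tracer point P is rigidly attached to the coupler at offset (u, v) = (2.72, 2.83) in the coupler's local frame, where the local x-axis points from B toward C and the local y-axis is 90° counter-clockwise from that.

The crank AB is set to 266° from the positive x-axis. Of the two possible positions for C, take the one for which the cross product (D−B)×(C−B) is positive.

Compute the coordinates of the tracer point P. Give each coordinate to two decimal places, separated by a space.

-3.74 0.40

A=(0,0), D=(8.00,0)
B = A + 1.00·(cos266°, sin266°) = (-0.0698, -0.9976)
|BD| = 8.1312
circle(B,4.00) ∩ circle(D,10.00): a=-1.0997, h=3.8459
  candidates: C₊=(-1.6330,2.6843) cross=31.271; C₋=(-0.6893,-4.9493) cross=-31.271
  mode + wants cross > 0 → take C=(-1.6330,2.6843) (cross=31.271)
ex = (C−B)/|BC| = (-0.3908,0.9205); ey = (-0.9205,-0.3908)
P = B + 2.72·ex + 2.83·ey = (-3.7377,0.4001)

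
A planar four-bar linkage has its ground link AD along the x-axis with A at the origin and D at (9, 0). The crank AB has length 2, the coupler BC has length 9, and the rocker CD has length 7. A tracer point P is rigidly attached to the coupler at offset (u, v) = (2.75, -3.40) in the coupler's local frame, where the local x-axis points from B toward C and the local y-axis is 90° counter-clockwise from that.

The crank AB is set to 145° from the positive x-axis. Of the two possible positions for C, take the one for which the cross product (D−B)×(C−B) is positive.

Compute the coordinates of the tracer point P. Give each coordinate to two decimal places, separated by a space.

2.55 -0.11

A=(0,0), D=(9.00,0)
B = A + 2.00·(cos145°, sin145°) = (-1.6383, 1.1472)
|BD| = 10.7000
circle(B,9.00) ∩ circle(D,7.00): a=6.8453, h=5.8431
  candidates: C₊=(5.7940,6.2227) cross=62.521; C₋=(4.5411,-5.3961) cross=-62.521
  mode + wants cross > 0 → take C=(5.7940,6.2227) (cross=62.521)
ex = (C−B)/|BC| = (0.8258,0.5639); ey = (-0.5639,0.8258)
P = B + 2.75·ex + -3.40·ey = (2.5501,-0.1098)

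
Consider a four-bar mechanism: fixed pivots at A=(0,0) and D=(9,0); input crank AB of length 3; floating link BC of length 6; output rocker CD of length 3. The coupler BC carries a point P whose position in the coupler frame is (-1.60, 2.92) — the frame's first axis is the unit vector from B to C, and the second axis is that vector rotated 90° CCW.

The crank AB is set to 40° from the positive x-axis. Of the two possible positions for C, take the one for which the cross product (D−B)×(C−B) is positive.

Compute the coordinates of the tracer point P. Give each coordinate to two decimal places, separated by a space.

0.25 4.55

A=(0,0), D=(9.00,0)
B = A + 3.00·(cos40°, sin40°) = (2.2981, 1.9284)
|BD| = 6.9738
circle(B,6.00) ∩ circle(D,3.00): a=5.4227, h=2.5679
  candidates: C₊=(8.2195,2.8967) cross=17.908; C₋=(6.7993,-2.0389) cross=-17.908
  mode + wants cross > 0 → take C=(8.2195,2.8967) (cross=17.908)
ex = (C−B)/|BC| = (0.9869,0.1614); ey = (-0.1614,0.9869)
P = B + -1.60·ex + 2.92·ey = (0.2479,4.5519)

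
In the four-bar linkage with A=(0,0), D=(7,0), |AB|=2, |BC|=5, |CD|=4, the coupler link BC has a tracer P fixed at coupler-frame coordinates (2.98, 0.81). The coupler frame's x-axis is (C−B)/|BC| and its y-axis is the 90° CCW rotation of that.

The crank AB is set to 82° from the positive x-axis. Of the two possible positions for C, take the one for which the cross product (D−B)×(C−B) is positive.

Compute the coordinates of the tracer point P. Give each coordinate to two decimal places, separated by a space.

A=(0,0), D=(7.00,0)
B = A + 2.00·(cos82°, sin82°) = (0.2783, 1.9805)
|BD| = 7.0074
circle(B,5.00) ∩ circle(D,4.00): a=4.1459, h=2.7950
  candidates: C₊=(5.0451,3.4898) cross=19.585; C₋=(3.4652,-1.8722) cross=-19.585
  mode + wants cross > 0 → take C=(5.0451,3.4898) (cross=19.585)
ex = (C−B)/|BC| = (0.9534,0.3018); ey = (-0.3018,0.9534)
P = B + 2.98·ex + 0.81·ey = (2.8749,3.6523)

2.87 3.65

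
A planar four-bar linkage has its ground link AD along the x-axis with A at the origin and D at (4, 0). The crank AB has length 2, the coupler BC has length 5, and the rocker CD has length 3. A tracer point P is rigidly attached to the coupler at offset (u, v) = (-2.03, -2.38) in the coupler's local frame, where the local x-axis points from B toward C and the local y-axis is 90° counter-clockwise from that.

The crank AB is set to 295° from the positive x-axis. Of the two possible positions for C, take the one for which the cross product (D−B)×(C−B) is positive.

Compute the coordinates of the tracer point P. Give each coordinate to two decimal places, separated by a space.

2.21 -4.63

A=(0,0), D=(4.00,0)
B = A + 2.00·(cos295°, sin295°) = (0.8452, -1.8126)
|BD| = 3.6384
circle(B,5.00) ∩ circle(D,3.00): a=4.0180, h=2.9759
  candidates: C₊=(2.8465,2.7694) cross=10.828; C₋=(5.8116,-2.3912) cross=-10.828
  mode + wants cross > 0 → take C=(2.8465,2.7694) (cross=10.828)
ex = (C−B)/|BC| = (0.4003,0.9164); ey = (-0.9164,0.4003)
P = B + -2.03·ex + -2.38·ey = (2.2137,-4.6255)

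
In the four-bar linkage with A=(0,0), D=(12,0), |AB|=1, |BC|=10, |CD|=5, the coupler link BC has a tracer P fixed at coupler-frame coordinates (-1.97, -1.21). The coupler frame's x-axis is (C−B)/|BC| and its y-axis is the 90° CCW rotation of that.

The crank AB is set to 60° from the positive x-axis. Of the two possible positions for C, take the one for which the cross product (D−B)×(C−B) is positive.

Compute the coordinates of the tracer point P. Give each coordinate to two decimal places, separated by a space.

A=(0,0), D=(12.00,0)
B = A + 1.00·(cos60°, sin60°) = (0.5000, 0.8660)
|BD| = 11.5326
circle(B,10.00) ∩ circle(D,5.00): a=9.0179, h=4.3217
  candidates: C₊=(9.8170,4.4983) cross=49.840; C₋=(9.1680,-4.1206) cross=-49.840
  mode + wants cross > 0 → take C=(9.8170,4.4983) (cross=49.840)
ex = (C−B)/|BC| = (0.9317,0.3632); ey = (-0.3632,0.9317)
P = B + -1.97·ex + -1.21·ey = (-0.8959,-0.9769)

-0.90 -0.98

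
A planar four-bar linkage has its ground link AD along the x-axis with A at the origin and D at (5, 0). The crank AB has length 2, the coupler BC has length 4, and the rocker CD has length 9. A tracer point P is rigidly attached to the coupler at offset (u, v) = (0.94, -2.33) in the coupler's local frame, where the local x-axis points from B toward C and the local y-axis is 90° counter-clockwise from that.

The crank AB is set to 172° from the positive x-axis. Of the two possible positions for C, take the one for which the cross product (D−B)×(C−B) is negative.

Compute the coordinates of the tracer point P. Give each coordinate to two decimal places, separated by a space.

A=(0,0), D=(5.00,0)
B = A + 2.00·(cos172°, sin172°) = (-1.9805, 0.2783)
|BD| = 6.9861
circle(B,4.00) ∩ circle(D,9.00): a=-1.1591, h=3.8284
  candidates: C₊=(-2.9861,4.1499) cross=26.745; C₋=(-3.2912,-3.5008) cross=-26.745
  mode - wants cross < 0 → take C=(-3.2912,-3.5008) (cross=-26.745)
ex = (C−B)/|BC| = (-0.3277,-0.9448); ey = (0.9448,-0.3277)
P = B + 0.94·ex + -2.33·ey = (-4.4899,0.1537)

-4.49 0.15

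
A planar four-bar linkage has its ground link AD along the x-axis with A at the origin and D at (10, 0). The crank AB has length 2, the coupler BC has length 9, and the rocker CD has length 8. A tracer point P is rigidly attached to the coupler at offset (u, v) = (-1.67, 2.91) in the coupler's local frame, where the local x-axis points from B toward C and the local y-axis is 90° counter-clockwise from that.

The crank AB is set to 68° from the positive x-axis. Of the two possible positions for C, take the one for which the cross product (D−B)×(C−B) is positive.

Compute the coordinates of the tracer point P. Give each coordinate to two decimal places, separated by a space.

A=(0,0), D=(10.00,0)
B = A + 2.00·(cos68°, sin68°) = (0.7492, 1.8544)
|BD| = 9.4348
circle(B,9.00) ∩ circle(D,8.00): a=5.6183, h=7.0310
  candidates: C₊=(7.6399,7.6439) cross=66.336; C₋=(4.8761,-6.1437) cross=-66.336
  mode + wants cross > 0 → take C=(7.6399,7.6439) (cross=66.336)
ex = (C−B)/|BC| = (0.7656,0.6433); ey = (-0.6433,0.7656)
P = B + -1.67·ex + 2.91·ey = (-2.4013,3.0081)

-2.40 3.01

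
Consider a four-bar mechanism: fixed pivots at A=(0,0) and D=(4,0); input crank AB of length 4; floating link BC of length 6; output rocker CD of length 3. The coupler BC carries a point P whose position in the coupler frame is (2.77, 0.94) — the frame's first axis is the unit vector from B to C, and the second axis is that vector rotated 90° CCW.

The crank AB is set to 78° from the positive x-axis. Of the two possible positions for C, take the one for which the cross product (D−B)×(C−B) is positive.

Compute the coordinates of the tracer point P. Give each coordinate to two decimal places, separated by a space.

A=(0,0), D=(4.00,0)
B = A + 4.00·(cos78°, sin78°) = (0.8316, 3.9126)
|BD| = 5.0346
circle(B,6.00) ∩ circle(D,3.00): a=5.1987, h=2.9955
  candidates: C₊=(6.4313,1.7575) cross=15.081; C₋=(1.7754,-2.0127) cross=-15.081
  mode + wants cross > 0 → take C=(6.4313,1.7575) (cross=15.081)
ex = (C−B)/|BC| = (0.9333,-0.3592); ey = (0.3592,0.9333)
P = B + 2.77·ex + 0.94·ey = (3.7544,3.7949)

3.75 3.79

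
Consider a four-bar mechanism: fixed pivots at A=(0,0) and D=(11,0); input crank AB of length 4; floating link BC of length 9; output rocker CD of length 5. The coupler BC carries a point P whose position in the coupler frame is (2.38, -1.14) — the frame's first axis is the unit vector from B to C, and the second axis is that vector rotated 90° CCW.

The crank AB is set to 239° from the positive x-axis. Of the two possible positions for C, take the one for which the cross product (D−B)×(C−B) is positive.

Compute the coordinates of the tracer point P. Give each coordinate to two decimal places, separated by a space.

0.58 -3.41

A=(0,0), D=(11.00,0)
B = A + 4.00·(cos239°, sin239°) = (-2.0602, -3.4287)
|BD| = 13.5027
circle(B,9.00) ∩ circle(D,5.00): a=8.8250, h=1.7661
  candidates: C₊=(6.0272,0.5204) cross=23.847; C₋=(6.9241,-2.8960) cross=-23.847
  mode + wants cross > 0 → take C=(6.0272,0.5204) (cross=23.847)
ex = (C−B)/|BC| = (0.8986,0.4388); ey = (-0.4388,0.8986)
P = B + 2.38·ex + -1.14·ey = (0.5787,-3.4087)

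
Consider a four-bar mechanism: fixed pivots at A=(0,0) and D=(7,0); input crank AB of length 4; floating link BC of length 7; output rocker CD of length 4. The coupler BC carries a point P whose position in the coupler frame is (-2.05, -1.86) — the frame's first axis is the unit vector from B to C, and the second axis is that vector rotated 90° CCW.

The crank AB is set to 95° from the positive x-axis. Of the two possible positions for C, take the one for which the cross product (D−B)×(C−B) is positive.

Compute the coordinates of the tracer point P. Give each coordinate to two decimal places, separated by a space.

A=(0,0), D=(7.00,0)
B = A + 4.00·(cos95°, sin95°) = (-0.3486, 3.9848)
|BD| = 8.3595
circle(B,7.00) ∩ circle(D,4.00): a=6.1535, h=3.3367
  candidates: C₊=(6.6514,3.9848) cross=27.893; C₋=(3.4703,-1.8817) cross=-27.893
  mode + wants cross > 0 → take C=(6.6514,3.9848) (cross=27.893)
ex = (C−B)/|BC| = (1.0000,-0.0000); ey = (0.0000,1.0000)
P = B + -2.05·ex + -1.86·ey = (-2.3986,2.1248)

-2.40 2.12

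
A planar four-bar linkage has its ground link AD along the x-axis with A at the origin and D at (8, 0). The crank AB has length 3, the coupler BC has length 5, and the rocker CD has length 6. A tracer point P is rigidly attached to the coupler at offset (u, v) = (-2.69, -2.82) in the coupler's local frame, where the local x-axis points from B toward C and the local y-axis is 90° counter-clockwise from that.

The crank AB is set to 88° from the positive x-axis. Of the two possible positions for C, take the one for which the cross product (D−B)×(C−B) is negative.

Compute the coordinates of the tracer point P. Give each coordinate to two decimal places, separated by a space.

-3.58 4.26

A=(0,0), D=(8.00,0)
B = A + 3.00·(cos88°, sin88°) = (0.1047, 2.9982)
|BD| = 8.4454
circle(B,5.00) ∩ circle(D,6.00): a=3.5715, h=3.4992
  candidates: C₊=(4.6858,5.0016) cross=29.552; C₋=(2.2013,-1.5410) cross=-29.552
  mode - wants cross < 0 → take C=(2.2013,-1.5410) (cross=-29.552)
ex = (C−B)/|BC| = (0.4193,-0.9078); ey = (0.9078,0.4193)
P = B + -2.69·ex + -2.82·ey = (-3.5834,4.2578)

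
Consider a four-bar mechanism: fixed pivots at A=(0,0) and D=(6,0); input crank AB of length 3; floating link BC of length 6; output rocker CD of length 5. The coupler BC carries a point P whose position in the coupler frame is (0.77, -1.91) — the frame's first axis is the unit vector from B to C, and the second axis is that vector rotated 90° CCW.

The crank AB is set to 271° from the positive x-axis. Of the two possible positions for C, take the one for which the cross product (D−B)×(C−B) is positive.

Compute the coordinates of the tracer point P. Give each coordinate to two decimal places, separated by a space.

2.10 -2.82

A=(0,0), D=(6.00,0)
B = A + 3.00·(cos271°, sin271°) = (0.0524, -2.9995)
|BD| = 6.6612
circle(B,6.00) ∩ circle(D,5.00): a=4.1563, h=4.3273
  candidates: C₊=(1.8148,2.7358) cross=28.825; C₋=(5.7120,-4.9917) cross=-28.825
  mode + wants cross > 0 → take C=(1.8148,2.7358) (cross=28.825)
ex = (C−B)/|BC| = (0.2937,0.9559); ey = (-0.9559,0.2937)
P = B + 0.77·ex + -1.91·ey = (2.1043,-2.8246)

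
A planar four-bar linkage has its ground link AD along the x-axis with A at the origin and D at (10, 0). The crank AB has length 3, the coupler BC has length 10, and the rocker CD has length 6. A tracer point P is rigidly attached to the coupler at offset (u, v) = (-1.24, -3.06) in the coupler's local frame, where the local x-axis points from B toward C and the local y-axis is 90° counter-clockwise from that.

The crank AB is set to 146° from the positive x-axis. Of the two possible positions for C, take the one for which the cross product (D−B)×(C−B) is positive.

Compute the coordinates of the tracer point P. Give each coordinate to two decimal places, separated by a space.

-2.59 -1.62

A=(0,0), D=(10.00,0)
B = A + 3.00·(cos146°, sin146°) = (-2.4871, 1.6776)
|BD| = 12.5993
circle(B,10.00) ∩ circle(D,6.00): a=8.8395, h=4.6759
  candidates: C₊=(6.8962,5.1348) cross=58.913; C₋=(5.6511,-4.1336) cross=-58.913
  mode + wants cross > 0 → take C=(6.8962,5.1348) (cross=58.913)
ex = (C−B)/|BC| = (0.9383,0.3457); ey = (-0.3457,0.9383)
P = B + -1.24·ex + -3.06·ey = (-2.5927,-1.6224)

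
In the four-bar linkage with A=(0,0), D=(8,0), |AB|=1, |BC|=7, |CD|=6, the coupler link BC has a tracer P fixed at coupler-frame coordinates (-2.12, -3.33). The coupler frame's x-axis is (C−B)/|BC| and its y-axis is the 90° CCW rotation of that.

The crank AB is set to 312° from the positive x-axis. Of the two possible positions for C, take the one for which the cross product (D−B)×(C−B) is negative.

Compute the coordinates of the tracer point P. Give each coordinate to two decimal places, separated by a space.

A=(0,0), D=(8.00,0)
B = A + 1.00·(cos312°, sin312°) = (0.6691, -0.7431)
|BD| = 7.3684
circle(B,7.00) ∩ circle(D,6.00): a=4.5664, h=5.3055
  candidates: C₊=(4.6771,4.9958) cross=39.093; C₋=(5.7473,-5.5611) cross=-39.093
  mode - wants cross < 0 → take C=(5.7473,-5.5611) (cross=-39.093)
ex = (C−B)/|BC| = (0.7255,-0.6883); ey = (0.6883,0.7255)
P = B + -2.12·ex + -3.33·ey = (-3.1608,-1.6998)

-3.16 -1.70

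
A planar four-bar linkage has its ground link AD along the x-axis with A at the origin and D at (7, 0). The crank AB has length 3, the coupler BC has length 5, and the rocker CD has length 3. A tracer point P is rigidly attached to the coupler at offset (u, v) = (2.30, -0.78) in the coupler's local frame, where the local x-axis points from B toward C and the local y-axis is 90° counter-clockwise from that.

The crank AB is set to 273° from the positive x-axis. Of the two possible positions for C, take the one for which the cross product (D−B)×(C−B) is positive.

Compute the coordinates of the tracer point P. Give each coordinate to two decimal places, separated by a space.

A=(0,0), D=(7.00,0)
B = A + 3.00·(cos273°, sin273°) = (0.1570, -2.9959)
|BD| = 7.4701
circle(B,5.00) ∩ circle(D,3.00): a=4.8060, h=1.3794
  candidates: C₊=(4.0064,0.1951) cross=10.304; C₋=(5.1127,-2.3320) cross=-10.304
  mode + wants cross > 0 → take C=(4.0064,0.1951) (cross=10.304)
ex = (C−B)/|BC| = (0.7699,0.6382); ey = (-0.6382,0.7699)
P = B + 2.30·ex + -0.78·ey = (2.4255,-2.1285)

2.43 -2.13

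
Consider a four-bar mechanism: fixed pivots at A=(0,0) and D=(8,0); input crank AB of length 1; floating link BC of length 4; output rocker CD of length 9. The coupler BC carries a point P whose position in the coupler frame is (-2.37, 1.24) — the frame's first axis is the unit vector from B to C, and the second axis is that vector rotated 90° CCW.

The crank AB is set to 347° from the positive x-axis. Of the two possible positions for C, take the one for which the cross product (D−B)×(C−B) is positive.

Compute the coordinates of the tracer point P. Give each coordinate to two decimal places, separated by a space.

0.52 -2.86

A=(0,0), D=(8.00,0)
B = A + 1.00·(cos347°, sin347°) = (0.9744, -0.2250)
|BD| = 7.0292
circle(B,4.00) ∩ circle(D,9.00): a=-1.1089, h=3.8432
  candidates: C₊=(-0.2570,3.5808) cross=27.015; C₋=(-0.0110,-4.1017) cross=-27.015
  mode + wants cross > 0 → take C=(-0.2570,3.5808) (cross=27.015)
ex = (C−B)/|BC| = (-0.3078,0.9514); ey = (-0.9514,-0.3078)
P = B + -2.37·ex + 1.24·ey = (0.5242,-2.8616)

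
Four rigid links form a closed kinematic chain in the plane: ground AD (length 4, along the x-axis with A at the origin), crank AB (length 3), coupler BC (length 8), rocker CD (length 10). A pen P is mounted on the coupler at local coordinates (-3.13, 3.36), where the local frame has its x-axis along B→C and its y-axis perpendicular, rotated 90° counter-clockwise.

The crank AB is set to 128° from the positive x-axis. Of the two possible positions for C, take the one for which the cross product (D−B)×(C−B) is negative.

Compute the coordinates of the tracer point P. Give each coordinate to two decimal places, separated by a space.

A=(0,0), D=(4.00,0)
B = A + 3.00·(cos128°, sin128°) = (-1.8470, 2.3640)
|BD| = 6.3068
circle(B,8.00) ∩ circle(D,10.00): a=0.2993, h=7.9944
  candidates: C₊=(1.4271,9.6634) cross=50.419; C₋=(-4.5661,-5.1597) cross=-50.419
  mode - wants cross < 0 → take C=(-4.5661,-5.1597) (cross=-50.419)
ex = (C−B)/|BC| = (-0.3399,-0.9405); ey = (0.9405,-0.3399)
P = B + -3.13·ex + 3.36·ey = (2.3768,4.1657)

2.38 4.17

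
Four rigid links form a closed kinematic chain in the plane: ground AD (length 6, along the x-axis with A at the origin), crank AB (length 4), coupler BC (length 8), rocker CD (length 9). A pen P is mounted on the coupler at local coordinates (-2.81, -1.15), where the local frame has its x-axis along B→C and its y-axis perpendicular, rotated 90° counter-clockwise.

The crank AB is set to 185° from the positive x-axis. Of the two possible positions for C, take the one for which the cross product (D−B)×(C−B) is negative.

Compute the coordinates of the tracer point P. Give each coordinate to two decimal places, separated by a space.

-6.49 1.37

A=(0,0), D=(6.00,0)
B = A + 4.00·(cos185°, sin185°) = (-3.9848, -0.3486)
|BD| = 9.9909
circle(B,8.00) ∩ circle(D,9.00): a=4.1447, h=6.8426
  candidates: C₊=(-0.0814,6.6345) cross=68.364; C₋=(0.3961,-7.0425) cross=-68.364
  mode - wants cross < 0 → take C=(0.3961,-7.0425) (cross=-68.364)
ex = (C−B)/|BC| = (0.5476,-0.8367); ey = (0.8367,0.5476)
P = B + -2.81·ex + -1.15·ey = (-6.4858,1.3728)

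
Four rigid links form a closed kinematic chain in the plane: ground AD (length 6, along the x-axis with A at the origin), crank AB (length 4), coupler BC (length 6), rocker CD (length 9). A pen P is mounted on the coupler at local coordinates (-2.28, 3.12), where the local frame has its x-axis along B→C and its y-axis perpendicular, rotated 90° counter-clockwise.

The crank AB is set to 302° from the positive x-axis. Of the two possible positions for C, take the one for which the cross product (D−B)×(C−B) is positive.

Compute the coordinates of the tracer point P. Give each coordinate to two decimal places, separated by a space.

2.43 -7.24

A=(0,0), D=(6.00,0)
B = A + 4.00·(cos302°, sin302°) = (2.1197, -3.3922)
|BD| = 5.1540
circle(B,6.00) ∩ circle(D,9.00): a=-1.7885, h=5.7272
  candidates: C₊=(-2.9963,-0.2575) cross=29.518; C₋=(4.5426,-8.8812) cross=-29.518
  mode + wants cross > 0 → take C=(-2.9963,-0.2575) (cross=29.518)
ex = (C−B)/|BC| = (-0.8527,0.5225); ey = (-0.5225,-0.8527)
P = B + -2.28·ex + 3.12·ey = (2.4337,-7.2437)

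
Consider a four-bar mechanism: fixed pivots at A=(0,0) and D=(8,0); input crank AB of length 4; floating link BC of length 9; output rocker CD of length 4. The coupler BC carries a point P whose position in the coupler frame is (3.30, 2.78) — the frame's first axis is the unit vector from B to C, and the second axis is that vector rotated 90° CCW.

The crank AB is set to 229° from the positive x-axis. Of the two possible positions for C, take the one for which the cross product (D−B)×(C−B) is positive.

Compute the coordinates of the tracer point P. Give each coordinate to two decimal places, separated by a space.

-1.57 1.16

A=(0,0), D=(8.00,0)
B = A + 4.00·(cos229°, sin229°) = (-2.6242, -3.0188)
|BD| = 11.0448
circle(B,9.00) ∩ circle(D,4.00): a=8.4650, h=3.0569
  candidates: C₊=(4.6829,2.2353) cross=33.762; C₋=(6.3539,-3.6456) cross=-33.762
  mode + wants cross > 0 → take C=(4.6829,2.2353) (cross=33.762)
ex = (C−B)/|BC| = (0.8119,0.5838); ey = (-0.5838,0.8119)
P = B + 3.30·ex + 2.78·ey = (-1.5679,1.1648)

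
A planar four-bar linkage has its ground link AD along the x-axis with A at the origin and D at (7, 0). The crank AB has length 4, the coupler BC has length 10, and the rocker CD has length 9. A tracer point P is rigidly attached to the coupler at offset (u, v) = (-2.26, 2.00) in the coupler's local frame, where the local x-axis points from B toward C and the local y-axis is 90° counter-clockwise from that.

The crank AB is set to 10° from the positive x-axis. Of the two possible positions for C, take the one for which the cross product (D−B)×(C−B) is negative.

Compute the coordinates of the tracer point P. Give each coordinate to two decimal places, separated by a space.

5.31 3.39

A=(0,0), D=(7.00,0)
B = A + 4.00·(cos10°, sin10°) = (3.9392, 0.6946)
|BD| = 3.1386
circle(B,10.00) ∩ circle(D,9.00): a=4.5961, h=8.8812
  candidates: C₊=(10.3869,8.3384) cross=27.874; C₋=(6.4559,-8.9835) cross=-27.874
  mode - wants cross < 0 → take C=(6.4559,-8.9835) (cross=-27.874)
ex = (C−B)/|BC| = (0.2517,-0.9678); ey = (0.9678,0.2517)
P = B + -2.26·ex + 2.00·ey = (5.3061,3.3852)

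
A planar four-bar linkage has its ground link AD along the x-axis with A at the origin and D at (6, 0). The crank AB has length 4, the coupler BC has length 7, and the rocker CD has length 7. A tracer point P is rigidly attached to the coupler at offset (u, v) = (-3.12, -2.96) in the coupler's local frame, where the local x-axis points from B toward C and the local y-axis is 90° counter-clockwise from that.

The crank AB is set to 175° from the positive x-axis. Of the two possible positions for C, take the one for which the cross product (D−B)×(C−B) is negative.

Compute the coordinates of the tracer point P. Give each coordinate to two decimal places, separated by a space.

A=(0,0), D=(6.00,0)
B = A + 4.00·(cos175°, sin175°) = (-3.9848, 0.3486)
|BD| = 9.9909
circle(B,7.00) ∩ circle(D,7.00): a=4.9954, h=4.9036
  candidates: C₊=(1.1787,5.0750) cross=48.992; C₋=(0.8365,-4.7263) cross=-48.992
  mode - wants cross < 0 → take C=(0.8365,-4.7263) (cross=-48.992)
ex = (C−B)/|BC| = (0.6888,-0.7250); ey = (0.7250,0.6888)
P = B + -3.12·ex + -2.96·ey = (-8.2797,0.5719)

-8.28 0.57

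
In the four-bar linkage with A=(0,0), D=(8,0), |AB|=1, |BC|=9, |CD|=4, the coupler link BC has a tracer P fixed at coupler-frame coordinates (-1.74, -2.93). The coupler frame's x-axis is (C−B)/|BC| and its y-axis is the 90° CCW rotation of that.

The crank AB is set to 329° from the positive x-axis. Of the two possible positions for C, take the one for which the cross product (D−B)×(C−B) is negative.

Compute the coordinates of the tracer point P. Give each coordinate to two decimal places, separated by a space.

A=(0,0), D=(8.00,0)
B = A + 1.00·(cos329°, sin329°) = (0.8572, -0.5150)
|BD| = 7.1614
circle(B,9.00) ∩ circle(D,4.00): a=8.1189, h=3.8837
  candidates: C₊=(8.6758,3.9425) cross=27.813; C₋=(9.2344,-3.8048) cross=-27.813
  mode - wants cross < 0 → take C=(9.2344,-3.8048) (cross=-27.813)
ex = (C−B)/|BC| = (0.9308,-0.3655); ey = (0.3655,0.9308)
P = B + -1.74·ex + -2.93·ey = (-1.8334,-2.6063)

-1.83 -2.61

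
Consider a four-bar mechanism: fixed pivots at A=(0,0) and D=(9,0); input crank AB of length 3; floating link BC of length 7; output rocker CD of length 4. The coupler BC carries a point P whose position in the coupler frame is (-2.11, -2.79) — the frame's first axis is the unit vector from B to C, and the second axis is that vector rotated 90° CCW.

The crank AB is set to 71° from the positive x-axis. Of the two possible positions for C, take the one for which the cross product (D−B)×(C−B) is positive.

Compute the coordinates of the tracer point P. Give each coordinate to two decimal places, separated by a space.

A=(0,0), D=(9.00,0)
B = A + 3.00·(cos71°, sin71°) = (0.9767, 2.8366)
|BD| = 8.5100
circle(B,7.00) ∩ circle(D,4.00): a=6.1939, h=3.2613
  candidates: C₊=(7.9034,3.8468) cross=27.753; C₋=(5.7293,-2.3028) cross=-27.753
  mode + wants cross > 0 → take C=(7.9034,3.8468) (cross=27.753)
ex = (C−B)/|BC| = (0.9895,0.1443); ey = (-0.1443,0.9895)
P = B + -2.11·ex + -2.79·ey = (-0.7086,-0.2287)

-0.71 -0.23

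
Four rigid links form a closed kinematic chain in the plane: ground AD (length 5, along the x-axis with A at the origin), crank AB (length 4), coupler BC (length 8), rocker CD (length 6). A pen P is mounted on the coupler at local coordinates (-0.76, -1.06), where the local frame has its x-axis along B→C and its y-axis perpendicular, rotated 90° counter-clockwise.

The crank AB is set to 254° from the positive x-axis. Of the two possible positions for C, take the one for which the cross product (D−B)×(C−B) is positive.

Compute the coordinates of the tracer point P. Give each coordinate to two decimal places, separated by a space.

A=(0,0), D=(5.00,0)
B = A + 4.00·(cos254°, sin254°) = (-1.1025, -3.8450)
|BD| = 7.2129
circle(B,8.00) ∩ circle(D,6.00): a=5.5474, h=5.7642
  candidates: C₊=(0.5181,3.9891) cross=41.577; C₋=(6.6637,-5.7647) cross=-41.577
  mode + wants cross > 0 → take C=(0.5181,3.9891) (cross=41.577)
ex = (C−B)/|BC| = (0.2026,0.9793); ey = (-0.9793,0.2026)
P = B + -0.76·ex + -1.06·ey = (-0.2185,-4.8040)

-0.22 -4.80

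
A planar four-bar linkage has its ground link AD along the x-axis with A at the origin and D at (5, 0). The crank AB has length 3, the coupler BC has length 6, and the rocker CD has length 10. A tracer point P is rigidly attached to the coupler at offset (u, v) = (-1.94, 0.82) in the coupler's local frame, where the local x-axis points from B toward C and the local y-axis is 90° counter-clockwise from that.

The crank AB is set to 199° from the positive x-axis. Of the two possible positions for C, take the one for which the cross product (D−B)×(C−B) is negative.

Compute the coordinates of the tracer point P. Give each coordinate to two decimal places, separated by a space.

-2.23 1.04

A=(0,0), D=(5.00,0)
B = A + 3.00·(cos199°, sin199°) = (-2.8366, -0.9767)
|BD| = 7.8972
circle(B,6.00) ∩ circle(D,10.00): a=-0.1035, h=5.9991
  candidates: C₊=(-3.6812,4.9635) cross=47.376; C₋=(-2.1973,-6.9426) cross=-47.376
  mode - wants cross < 0 → take C=(-2.1973,-6.9426) (cross=-47.376)
ex = (C−B)/|BC| = (0.1065,-0.9943); ey = (0.9943,0.1065)
P = B + -1.94·ex + 0.82·ey = (-2.2279,1.0396)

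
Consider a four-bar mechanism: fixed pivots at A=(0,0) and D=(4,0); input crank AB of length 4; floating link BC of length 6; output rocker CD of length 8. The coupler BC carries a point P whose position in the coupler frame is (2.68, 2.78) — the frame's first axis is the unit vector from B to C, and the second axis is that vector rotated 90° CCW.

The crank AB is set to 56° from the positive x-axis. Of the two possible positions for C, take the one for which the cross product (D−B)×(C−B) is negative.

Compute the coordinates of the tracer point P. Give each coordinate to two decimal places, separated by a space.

0.08 0.11

A=(0,0), D=(4.00,0)
B = A + 4.00·(cos56°, sin56°) = (2.2368, 3.3162)
|BD| = 3.7558
circle(B,6.00) ∩ circle(D,8.00): a=-1.8497, h=5.7078
  candidates: C₊=(6.4080,7.6290) cross=21.437; C₋=(-3.6713,2.2697) cross=-21.437
  mode - wants cross < 0 → take C=(-3.6713,2.2697) (cross=-21.437)
ex = (C−B)/|BC| = (-0.9847,-0.1744); ey = (0.1744,-0.9847)
P = B + 2.68·ex + 2.78·ey = (0.0827,0.1113)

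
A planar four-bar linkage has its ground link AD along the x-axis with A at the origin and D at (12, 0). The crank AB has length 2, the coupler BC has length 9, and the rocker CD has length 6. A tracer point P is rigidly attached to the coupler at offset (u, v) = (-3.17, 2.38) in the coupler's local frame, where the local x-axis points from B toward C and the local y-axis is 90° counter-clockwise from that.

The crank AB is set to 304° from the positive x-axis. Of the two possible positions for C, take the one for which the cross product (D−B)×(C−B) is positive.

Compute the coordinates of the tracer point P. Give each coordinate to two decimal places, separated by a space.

-2.83 -1.99

A=(0,0), D=(12.00,0)
B = A + 2.00·(cos304°, sin304°) = (1.1184, -1.6581)
|BD| = 11.0072
circle(B,9.00) ∩ circle(D,6.00): a=7.5477, h=4.9022
  candidates: C₊=(7.8415,4.3252) cross=53.960; C₋=(9.3184,-5.3674) cross=-53.960
  mode + wants cross > 0 → take C=(7.8415,4.3252) (cross=53.960)
ex = (C−B)/|BC| = (0.7470,0.6648); ey = (-0.6648,0.7470)
P = B + -3.17·ex + 2.38·ey = (-2.8319,-1.9876)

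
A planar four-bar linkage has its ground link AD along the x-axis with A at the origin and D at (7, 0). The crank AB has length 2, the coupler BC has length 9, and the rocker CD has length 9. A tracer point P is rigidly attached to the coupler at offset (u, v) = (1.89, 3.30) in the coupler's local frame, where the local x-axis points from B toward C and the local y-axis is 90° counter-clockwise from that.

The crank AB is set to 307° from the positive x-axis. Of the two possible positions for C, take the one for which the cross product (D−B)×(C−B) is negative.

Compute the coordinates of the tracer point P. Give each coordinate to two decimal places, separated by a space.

A=(0,0), D=(7.00,0)
B = A + 2.00·(cos307°, sin307°) = (1.2036, -1.5973)
|BD| = 6.0124
circle(B,9.00) ∩ circle(D,9.00): a=3.0062, h=8.4831
  candidates: C₊=(1.8482,7.3796) cross=51.004; C₋=(6.3554,-8.9769) cross=-51.004
  mode - wants cross < 0 → take C=(6.3554,-8.9769) (cross=-51.004)
ex = (C−B)/|BC| = (0.5724,-0.8200); ey = (0.8200,0.5724)
P = B + 1.89·ex + 3.30·ey = (4.9914,-1.2580)

4.99 -1.26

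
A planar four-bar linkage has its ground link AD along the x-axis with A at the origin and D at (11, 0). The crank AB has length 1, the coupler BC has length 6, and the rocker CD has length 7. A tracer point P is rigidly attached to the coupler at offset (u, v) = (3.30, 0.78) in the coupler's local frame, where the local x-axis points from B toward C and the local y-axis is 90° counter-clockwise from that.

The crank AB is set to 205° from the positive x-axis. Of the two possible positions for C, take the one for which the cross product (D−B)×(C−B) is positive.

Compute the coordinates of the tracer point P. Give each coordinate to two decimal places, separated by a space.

A=(0,0), D=(11.00,0)
B = A + 1.00·(cos205°, sin205°) = (-0.9063, -0.4226)
|BD| = 11.9138
circle(B,6.00) ∩ circle(D,7.00): a=5.4113, h=2.5918
  candidates: C₊=(4.4097,2.3595) cross=30.879; C₋=(4.5935,-2.8209) cross=-30.879
  mode + wants cross > 0 → take C=(4.4097,2.3595) (cross=30.879)
ex = (C−B)/|BC| = (0.8860,0.4637); ey = (-0.4637,0.8860)
P = B + 3.30·ex + 0.78·ey = (1.6558,1.7986)

1.66 1.80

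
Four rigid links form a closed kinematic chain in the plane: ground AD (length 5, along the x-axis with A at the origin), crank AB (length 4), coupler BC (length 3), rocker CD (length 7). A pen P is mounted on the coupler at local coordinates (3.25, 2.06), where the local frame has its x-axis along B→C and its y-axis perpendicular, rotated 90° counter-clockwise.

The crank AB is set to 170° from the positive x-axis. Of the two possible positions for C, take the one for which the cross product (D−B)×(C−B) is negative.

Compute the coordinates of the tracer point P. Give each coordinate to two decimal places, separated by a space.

A=(0,0), D=(5.00,0)
B = A + 4.00·(cos170°, sin170°) = (-3.9392, 0.6946)
|BD| = 8.9662
circle(B,3.00) ∩ circle(D,7.00): a=2.2525, h=1.9815
  candidates: C₊=(-1.5400,2.4956) cross=17.766; C₋=(-1.8470,-1.4554) cross=-17.766
  mode - wants cross < 0 → take C=(-1.8470,-1.4554) (cross=-17.766)
ex = (C−B)/|BC| = (0.6974,-0.7167); ey = (0.7167,0.6974)
P = B + 3.25·ex + 2.06·ey = (-0.1963,-0.1980)

-0.20 -0.20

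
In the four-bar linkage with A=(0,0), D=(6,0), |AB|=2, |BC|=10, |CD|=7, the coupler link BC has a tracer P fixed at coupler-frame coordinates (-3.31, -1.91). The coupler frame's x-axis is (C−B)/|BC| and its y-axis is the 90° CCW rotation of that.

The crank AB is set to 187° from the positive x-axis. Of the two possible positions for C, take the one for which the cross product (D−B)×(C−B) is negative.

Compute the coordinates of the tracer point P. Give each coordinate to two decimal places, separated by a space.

-5.72 0.57

A=(0,0), D=(6.00,0)
B = A + 2.00·(cos187°, sin187°) = (-1.9851, -0.2437)
|BD| = 7.9888
circle(B,10.00) ∩ circle(D,7.00): a=7.1864, h=6.9539
  candidates: C₊=(4.9858,6.9261) cross=55.553; C₋=(5.4101,-6.9751) cross=-55.553
  mode - wants cross < 0 → take C=(5.4101,-6.9751) (cross=-55.553)
ex = (C−B)/|BC| = (0.7395,-0.6731); ey = (0.6731,0.7395)
P = B + -3.31·ex + -1.91·ey = (-5.7186,0.5719)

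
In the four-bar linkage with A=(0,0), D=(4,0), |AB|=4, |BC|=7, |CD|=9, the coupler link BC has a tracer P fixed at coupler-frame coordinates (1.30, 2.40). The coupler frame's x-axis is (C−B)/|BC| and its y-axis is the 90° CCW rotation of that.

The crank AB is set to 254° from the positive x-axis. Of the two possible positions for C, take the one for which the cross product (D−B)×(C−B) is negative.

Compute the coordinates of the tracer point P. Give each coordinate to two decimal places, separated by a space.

1.54 -3.17

A=(0,0), D=(4.00,0)
B = A + 4.00·(cos254°, sin254°) = (-1.1025, -3.8450)
|BD| = 6.3891
circle(B,7.00) ∩ circle(D,9.00): a=0.6903, h=6.9659
  candidates: C₊=(-4.7434,2.1336) cross=44.506; C₋=(3.6409,-8.9928) cross=-44.506
  mode - wants cross < 0 → take C=(3.6409,-8.9928) (cross=-44.506)
ex = (C−B)/|BC| = (0.6776,-0.7354); ey = (0.7354,0.6776)
P = B + 1.30·ex + 2.40·ey = (1.5433,-3.1747)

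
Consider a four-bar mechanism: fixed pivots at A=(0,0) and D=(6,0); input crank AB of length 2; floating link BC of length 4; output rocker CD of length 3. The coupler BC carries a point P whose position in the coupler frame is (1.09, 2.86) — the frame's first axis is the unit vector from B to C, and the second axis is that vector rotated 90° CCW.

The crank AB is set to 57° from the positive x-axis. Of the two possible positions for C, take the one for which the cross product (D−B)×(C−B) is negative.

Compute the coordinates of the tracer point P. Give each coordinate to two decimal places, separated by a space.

4.04 2.47

A=(0,0), D=(6.00,0)
B = A + 2.00·(cos57°, sin57°) = (1.0893, 1.6773)
|BD| = 5.1893
circle(B,4.00) ∩ circle(D,3.00): a=3.2691, h=2.3050
  candidates: C₊=(4.9279,2.8019) cross=11.961; C₋=(3.4379,-1.5606) cross=-11.961
  mode - wants cross < 0 → take C=(3.4379,-1.5606) (cross=-11.961)
ex = (C−B)/|BC| = (0.5871,-0.8095); ey = (0.8095,0.5871)
P = B + 1.09·ex + 2.86·ey = (4.0444,2.4742)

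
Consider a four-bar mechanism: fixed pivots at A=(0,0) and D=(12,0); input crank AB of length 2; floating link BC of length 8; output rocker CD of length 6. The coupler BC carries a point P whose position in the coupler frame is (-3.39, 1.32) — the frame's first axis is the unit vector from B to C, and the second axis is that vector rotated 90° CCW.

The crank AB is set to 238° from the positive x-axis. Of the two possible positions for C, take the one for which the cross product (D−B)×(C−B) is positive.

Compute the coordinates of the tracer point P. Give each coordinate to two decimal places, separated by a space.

A=(0,0), D=(12.00,0)
B = A + 2.00·(cos238°, sin238°) = (-1.0598, -1.6961)
|BD| = 13.1695
circle(B,8.00) ∩ circle(D,6.00): a=7.6478, h=2.3475
  candidates: C₊=(6.2220,1.6168) cross=30.916; C₋=(6.8266,-3.0391) cross=-30.916
  mode + wants cross > 0 → take C=(6.2220,1.6168) (cross=30.916)
ex = (C−B)/|BC| = (0.9102,0.4141); ey = (-0.4141,0.9102)
P = B + -3.39·ex + 1.32·ey = (-4.6921,-1.8985)

-4.69 -1.90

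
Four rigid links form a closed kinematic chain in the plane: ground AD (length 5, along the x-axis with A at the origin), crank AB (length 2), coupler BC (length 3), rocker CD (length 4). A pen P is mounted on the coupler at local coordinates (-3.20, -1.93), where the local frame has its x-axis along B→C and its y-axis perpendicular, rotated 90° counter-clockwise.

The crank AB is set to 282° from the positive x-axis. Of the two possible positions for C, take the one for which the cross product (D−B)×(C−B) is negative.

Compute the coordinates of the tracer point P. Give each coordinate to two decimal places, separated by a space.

A=(0,0), D=(5.00,0)
B = A + 2.00·(cos282°, sin282°) = (0.4158, -1.9563)
|BD| = 4.9842
circle(B,3.00) ∩ circle(D,4.00): a=1.7898, h=2.4076
  candidates: C₊=(1.1171,0.9606) cross=12.000; C₋=(3.0070,-3.4681) cross=-12.000
  mode - wants cross < 0 → take C=(3.0070,-3.4681) (cross=-12.000)
ex = (C−B)/|BC| = (0.8637,-0.5040); ey = (0.5040,0.8637)
P = B + -3.20·ex + -1.93·ey = (-3.3207,-2.0107)

-3.32 -2.01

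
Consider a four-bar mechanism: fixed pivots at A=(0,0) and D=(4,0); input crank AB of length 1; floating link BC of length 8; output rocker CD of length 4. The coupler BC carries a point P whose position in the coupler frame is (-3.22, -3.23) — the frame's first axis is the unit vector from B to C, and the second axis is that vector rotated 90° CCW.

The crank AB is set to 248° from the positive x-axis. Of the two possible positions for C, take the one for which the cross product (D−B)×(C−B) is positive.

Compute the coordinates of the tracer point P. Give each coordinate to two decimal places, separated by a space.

-1.54 -5.34

A=(0,0), D=(4.00,0)
B = A + 1.00·(cos248°, sin248°) = (-0.3746, -0.9272)
|BD| = 4.4718
circle(B,8.00) ∩ circle(D,4.00): a=7.6029, h=2.4892
  candidates: C₊=(6.5469,3.0843) cross=11.131; C₋=(7.5792,-1.7859) cross=-11.131
  mode + wants cross > 0 → take C=(6.5469,3.0843) (cross=11.131)
ex = (C−B)/|BC| = (0.8652,0.5014); ey = (-0.5014,0.8652)
P = B + -3.22·ex + -3.23·ey = (-1.5409,-5.3364)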